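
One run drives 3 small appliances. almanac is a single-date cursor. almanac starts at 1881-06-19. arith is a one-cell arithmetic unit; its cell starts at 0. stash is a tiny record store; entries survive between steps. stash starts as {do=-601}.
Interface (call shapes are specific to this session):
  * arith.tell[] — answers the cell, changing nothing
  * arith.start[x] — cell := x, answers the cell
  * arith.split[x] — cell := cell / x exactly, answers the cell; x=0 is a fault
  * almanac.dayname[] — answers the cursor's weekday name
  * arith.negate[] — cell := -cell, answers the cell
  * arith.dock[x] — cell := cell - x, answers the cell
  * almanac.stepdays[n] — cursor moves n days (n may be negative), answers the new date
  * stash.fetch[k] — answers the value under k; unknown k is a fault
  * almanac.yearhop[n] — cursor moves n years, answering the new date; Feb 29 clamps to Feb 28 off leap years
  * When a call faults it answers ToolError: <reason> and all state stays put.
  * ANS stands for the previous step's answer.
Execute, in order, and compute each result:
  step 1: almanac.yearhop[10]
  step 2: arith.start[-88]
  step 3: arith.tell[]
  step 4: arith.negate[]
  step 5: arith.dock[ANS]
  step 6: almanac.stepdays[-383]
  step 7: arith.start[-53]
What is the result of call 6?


Answer: 1890-06-01

Derivation:
Then almanac.yearhop(10), → 1891-06-19.
I invoke arith.start(-88), which returns -88.
Using arith.tell(): -88.
Invoking arith.negate, → 88.
I use arith.dock(ANS), — result: 0.
I try almanac.stepdays(-383), → 1890-06-01.
Calling arith.start(-53), → -53.


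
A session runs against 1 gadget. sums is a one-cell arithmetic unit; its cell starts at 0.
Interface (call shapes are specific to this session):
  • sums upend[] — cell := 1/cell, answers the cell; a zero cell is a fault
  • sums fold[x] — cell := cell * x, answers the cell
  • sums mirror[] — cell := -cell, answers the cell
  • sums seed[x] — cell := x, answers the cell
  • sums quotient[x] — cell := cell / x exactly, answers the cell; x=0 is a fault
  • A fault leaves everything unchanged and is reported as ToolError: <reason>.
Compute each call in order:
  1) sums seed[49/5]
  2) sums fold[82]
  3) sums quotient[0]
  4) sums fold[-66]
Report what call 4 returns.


Answer: -265188/5

Derivation:
-> sums seed(x: 49/5)
<- 49/5
-> sums fold(x: 82)
<- 4018/5
-> sums quotient(x: 0)
<- ToolError: division by zero
-> sums fold(x: -66)
<- -265188/5


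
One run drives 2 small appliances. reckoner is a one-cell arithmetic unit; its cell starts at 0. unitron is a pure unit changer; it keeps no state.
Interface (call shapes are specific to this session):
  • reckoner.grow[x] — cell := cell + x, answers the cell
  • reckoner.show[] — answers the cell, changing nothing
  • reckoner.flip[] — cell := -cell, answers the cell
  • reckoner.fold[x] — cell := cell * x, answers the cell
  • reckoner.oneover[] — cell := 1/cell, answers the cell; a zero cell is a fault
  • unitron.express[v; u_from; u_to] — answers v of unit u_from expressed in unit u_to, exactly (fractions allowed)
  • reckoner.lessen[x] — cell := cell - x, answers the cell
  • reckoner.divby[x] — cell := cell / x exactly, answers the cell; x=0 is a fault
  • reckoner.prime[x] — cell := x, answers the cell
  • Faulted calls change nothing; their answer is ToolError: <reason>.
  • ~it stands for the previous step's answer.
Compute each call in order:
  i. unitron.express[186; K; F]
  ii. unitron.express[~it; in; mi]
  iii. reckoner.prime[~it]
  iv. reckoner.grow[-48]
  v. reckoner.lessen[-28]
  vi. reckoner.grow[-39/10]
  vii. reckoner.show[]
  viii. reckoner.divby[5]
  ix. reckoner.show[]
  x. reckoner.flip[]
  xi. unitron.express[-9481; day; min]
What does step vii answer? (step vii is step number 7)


~$ unitron.express 186 K F
[out] -12487/100
~$ unitron.express ~it in mi
[out] -12487/6336000
~$ reckoner.prime ~it
[out] -12487/6336000
~$ reckoner.grow -48
[out] -304140487/6336000
~$ reckoner.lessen -28
[out] -126732487/6336000
~$ reckoner.grow -39/10
[out] -151442887/6336000
~$ reckoner.show
[out] -151442887/6336000
~$ reckoner.divby 5
[out] -151442887/31680000
~$ reckoner.show
[out] -151442887/31680000
~$ reckoner.flip
[out] 151442887/31680000
~$ unitron.express -9481 day min
[out] -13652640

Answer: -151442887/6336000


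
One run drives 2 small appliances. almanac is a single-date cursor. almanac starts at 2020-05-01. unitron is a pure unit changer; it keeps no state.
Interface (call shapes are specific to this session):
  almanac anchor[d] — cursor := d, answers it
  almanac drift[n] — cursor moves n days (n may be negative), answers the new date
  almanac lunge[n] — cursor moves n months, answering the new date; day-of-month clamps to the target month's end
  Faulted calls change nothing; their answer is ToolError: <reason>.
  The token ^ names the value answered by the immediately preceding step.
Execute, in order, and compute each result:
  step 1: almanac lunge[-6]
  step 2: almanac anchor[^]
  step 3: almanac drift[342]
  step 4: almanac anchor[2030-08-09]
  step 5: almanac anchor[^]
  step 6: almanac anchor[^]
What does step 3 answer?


Answer: 2020-10-08

Derivation:
Calling almanac lunge(n='-6'), — result: 2019-11-01.
Then almanac anchor(d='^'), and get 2019-11-01.
I run almanac drift(n='342'): 2020-10-08.
Invoking almanac anchor(d='2030-08-09'), → 2030-08-09.
Invoking almanac anchor(d='^'), — result: 2030-08-09.
Then almanac anchor(d='^'), which returns 2030-08-09.


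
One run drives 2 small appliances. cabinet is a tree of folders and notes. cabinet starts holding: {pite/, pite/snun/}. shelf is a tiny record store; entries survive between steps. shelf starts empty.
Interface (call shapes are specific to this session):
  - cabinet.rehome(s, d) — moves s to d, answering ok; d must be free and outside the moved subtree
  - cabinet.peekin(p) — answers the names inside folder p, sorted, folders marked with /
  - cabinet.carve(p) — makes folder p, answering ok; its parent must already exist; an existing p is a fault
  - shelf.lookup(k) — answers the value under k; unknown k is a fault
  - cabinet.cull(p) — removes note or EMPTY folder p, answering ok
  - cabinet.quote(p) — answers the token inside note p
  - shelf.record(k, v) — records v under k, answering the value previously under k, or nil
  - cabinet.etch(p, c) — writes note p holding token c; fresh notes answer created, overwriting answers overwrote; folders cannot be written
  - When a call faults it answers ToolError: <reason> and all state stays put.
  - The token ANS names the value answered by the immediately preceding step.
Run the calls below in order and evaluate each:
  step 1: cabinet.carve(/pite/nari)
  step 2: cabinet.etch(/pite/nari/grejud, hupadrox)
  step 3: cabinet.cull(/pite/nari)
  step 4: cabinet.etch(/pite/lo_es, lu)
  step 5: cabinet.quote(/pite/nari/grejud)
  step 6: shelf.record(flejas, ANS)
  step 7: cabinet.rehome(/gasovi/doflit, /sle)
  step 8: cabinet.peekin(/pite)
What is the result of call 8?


Answer: [lo_es, nari/, snun/]

Derivation:
Next I call cabinet.carve using p→/pite/nari, which returns ok.
I try cabinet.etch using p→/pite/nari/grejud, c→hupadrox, giving created.
Invoking cabinet.cull using p→/pite/nari, — result: ToolError: not empty.
I try cabinet.etch using p→/pite/lo_es, c→lu, and get created.
I invoke cabinet.quote using p→/pite/nari/grejud, and get hupadrox.
Then shelf.record using k→flejas, v→ANS, and see nil.
I use cabinet.rehome using s→/gasovi/doflit, d→/sle: ToolError: not found.
I run cabinet.peekin using p→/pite, and observe [lo_es, nari/, snun/].


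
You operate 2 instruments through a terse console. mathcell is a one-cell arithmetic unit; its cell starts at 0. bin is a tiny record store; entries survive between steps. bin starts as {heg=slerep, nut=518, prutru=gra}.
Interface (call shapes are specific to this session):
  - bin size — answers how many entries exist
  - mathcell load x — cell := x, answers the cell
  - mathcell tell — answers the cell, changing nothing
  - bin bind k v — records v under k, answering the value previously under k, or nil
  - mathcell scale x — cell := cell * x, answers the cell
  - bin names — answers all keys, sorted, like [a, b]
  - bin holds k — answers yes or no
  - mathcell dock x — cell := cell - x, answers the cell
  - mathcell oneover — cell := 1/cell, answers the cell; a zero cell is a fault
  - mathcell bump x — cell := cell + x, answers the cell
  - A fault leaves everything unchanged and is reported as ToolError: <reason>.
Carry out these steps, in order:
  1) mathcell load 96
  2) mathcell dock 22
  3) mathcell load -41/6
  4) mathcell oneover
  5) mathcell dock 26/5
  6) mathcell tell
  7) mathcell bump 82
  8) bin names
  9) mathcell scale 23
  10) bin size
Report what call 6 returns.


Answer: -1096/205

Derivation:
Now I run mathcell load on x→96, → 96.
Calling mathcell dock on x→22, and observe 74.
I call mathcell load on x→-41/6: -41/6.
Now I run mathcell oneover(), and get -6/41.
Then mathcell dock on x→26/5, — result: -1096/205.
I try mathcell tell(), which returns -1096/205.
Then mathcell bump on x→82: 15714/205.
Then bin names(), giving [heg, nut, prutru].
Using mathcell scale on x→23, which returns 361422/205.
Calling bin size, and see 3.


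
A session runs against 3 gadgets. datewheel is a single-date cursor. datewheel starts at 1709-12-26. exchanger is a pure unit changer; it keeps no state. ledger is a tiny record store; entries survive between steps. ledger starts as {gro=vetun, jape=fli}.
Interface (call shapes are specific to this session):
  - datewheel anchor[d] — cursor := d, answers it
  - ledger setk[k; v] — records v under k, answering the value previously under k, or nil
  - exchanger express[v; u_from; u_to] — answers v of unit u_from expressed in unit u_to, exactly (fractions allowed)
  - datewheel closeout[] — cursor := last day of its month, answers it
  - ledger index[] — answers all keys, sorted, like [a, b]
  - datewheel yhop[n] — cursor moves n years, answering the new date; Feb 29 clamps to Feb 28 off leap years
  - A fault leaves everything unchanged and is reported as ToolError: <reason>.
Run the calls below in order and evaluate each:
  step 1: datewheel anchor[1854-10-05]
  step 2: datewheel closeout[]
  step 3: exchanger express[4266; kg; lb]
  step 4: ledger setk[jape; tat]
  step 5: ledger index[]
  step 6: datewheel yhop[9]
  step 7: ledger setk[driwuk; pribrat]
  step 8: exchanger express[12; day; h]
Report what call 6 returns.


Next I call datewheel anchor(d→1854-10-05), which returns 1854-10-05.
Now I run datewheel closeout, yielding 1854-10-31.
Next I call exchanger express(v→4266, u_from→kg, u_to→lb): 426600000000/45359237.
Invoking ledger setk(k→jape, v→tat), and get fli.
Invoking ledger index, yielding [gro, jape].
Calling datewheel yhop(n→9), and observe 1863-10-31.
Now I run ledger setk(k→driwuk, v→pribrat): nil.
Using exchanger express(v→12, u_from→day, u_to→h), which returns 288.

Answer: 1863-10-31


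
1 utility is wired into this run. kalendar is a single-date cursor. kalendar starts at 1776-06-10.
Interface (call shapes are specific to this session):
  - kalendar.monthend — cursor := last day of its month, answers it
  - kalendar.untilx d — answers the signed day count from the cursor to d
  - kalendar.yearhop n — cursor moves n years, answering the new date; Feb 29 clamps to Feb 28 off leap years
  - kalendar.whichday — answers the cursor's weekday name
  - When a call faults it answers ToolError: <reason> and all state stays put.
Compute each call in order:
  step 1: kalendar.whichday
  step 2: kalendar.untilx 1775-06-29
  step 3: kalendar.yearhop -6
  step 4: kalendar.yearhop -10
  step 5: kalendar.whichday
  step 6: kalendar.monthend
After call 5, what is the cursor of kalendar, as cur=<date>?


Step: kalendar.whichday[]
Result: Monday
Step: kalendar.untilx[d='1775-06-29']
Result: -347
Step: kalendar.yearhop[n='-6']
Result: 1770-06-10
Step: kalendar.yearhop[n='-10']
Result: 1760-06-10
Step: kalendar.whichday[]
Result: Tuesday
Step: kalendar.monthend[]
Result: 1760-06-30

Answer: cur=1760-06-10


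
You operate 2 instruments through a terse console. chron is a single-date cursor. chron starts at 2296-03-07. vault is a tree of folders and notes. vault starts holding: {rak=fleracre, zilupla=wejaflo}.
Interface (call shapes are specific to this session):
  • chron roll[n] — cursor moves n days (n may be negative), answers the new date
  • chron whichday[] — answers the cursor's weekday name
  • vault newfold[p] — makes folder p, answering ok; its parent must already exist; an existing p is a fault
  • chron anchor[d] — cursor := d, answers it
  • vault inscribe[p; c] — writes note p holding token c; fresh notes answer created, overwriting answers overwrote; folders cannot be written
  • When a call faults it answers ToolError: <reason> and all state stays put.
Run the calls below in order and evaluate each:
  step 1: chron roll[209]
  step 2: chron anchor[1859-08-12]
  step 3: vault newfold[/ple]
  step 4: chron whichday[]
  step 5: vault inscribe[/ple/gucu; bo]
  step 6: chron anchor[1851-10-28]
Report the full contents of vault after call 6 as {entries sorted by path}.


% 1. chron roll(n→209) => 2296-10-02
% 2. chron anchor(d→1859-08-12) => 1859-08-12
% 3. vault newfold(p→/ple) => ok
% 4. chron whichday() => Friday
% 5. vault inscribe(p→/ple/gucu, c→bo) => created
% 6. chron anchor(d→1851-10-28) => 1851-10-28

Answer: {ple/, ple/gucu=bo, rak=fleracre, zilupla=wejaflo}


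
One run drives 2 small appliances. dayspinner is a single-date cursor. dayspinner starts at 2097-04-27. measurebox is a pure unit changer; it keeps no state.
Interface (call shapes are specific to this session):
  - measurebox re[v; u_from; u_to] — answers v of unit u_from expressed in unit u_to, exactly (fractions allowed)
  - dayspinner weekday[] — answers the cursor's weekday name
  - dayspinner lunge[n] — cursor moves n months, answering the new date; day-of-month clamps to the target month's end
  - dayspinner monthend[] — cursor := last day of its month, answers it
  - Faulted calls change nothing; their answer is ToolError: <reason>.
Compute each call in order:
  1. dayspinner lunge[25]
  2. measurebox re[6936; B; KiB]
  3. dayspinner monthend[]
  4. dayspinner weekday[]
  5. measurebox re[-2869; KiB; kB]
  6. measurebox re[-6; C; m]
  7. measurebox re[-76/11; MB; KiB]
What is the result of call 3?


I call dayspinner lunge with n: 25: 2099-05-27.
I invoke measurebox re with v: 6936, u_from: B, u_to: KiB, and get 867/128.
Next I call dayspinner monthend, and observe 2099-05-31.
I invoke dayspinner weekday(), which returns Sunday.
Then measurebox re with v: -2869, u_from: KiB, u_to: kB, and get -367232/125.
Invoking measurebox re with v: -6, u_from: C, u_to: m: ToolError: incompatible units.
I invoke measurebox re with v: -76/11, u_from: MB, u_to: KiB, → -296875/44.

Answer: 2099-05-31


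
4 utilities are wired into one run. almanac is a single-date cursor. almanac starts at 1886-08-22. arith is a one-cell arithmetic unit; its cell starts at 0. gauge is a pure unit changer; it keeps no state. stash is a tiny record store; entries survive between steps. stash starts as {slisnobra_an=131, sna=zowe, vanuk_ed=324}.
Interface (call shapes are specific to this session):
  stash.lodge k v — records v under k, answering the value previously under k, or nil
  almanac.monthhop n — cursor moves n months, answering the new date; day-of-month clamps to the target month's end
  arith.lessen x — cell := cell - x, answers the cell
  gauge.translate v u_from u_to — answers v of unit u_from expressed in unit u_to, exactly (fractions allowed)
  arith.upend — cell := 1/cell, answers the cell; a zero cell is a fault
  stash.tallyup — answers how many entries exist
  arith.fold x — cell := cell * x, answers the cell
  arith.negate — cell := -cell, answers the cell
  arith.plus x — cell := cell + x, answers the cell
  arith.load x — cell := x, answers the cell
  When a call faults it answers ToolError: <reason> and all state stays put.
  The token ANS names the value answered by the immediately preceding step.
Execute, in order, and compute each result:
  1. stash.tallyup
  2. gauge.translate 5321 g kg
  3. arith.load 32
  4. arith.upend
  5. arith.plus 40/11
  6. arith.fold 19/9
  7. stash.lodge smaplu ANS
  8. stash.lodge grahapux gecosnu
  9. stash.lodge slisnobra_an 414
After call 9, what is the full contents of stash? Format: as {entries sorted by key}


! tallyup() : 3
! translate(v='5321', u_from='g', u_to='kg') : 5321/1000
! load(x='32') : 32
! upend() : 1/32
! plus(x='40/11') : 1291/352
! fold(x='19/9') : 24529/3168
! lodge(k='smaplu', v='ANS') : nil
! lodge(k='grahapux', v='gecosnu') : nil
! lodge(k='slisnobra_an', v='414') : 131

Answer: {grahapux=gecosnu, slisnobra_an=414, smaplu=24529/3168, sna=zowe, vanuk_ed=324}


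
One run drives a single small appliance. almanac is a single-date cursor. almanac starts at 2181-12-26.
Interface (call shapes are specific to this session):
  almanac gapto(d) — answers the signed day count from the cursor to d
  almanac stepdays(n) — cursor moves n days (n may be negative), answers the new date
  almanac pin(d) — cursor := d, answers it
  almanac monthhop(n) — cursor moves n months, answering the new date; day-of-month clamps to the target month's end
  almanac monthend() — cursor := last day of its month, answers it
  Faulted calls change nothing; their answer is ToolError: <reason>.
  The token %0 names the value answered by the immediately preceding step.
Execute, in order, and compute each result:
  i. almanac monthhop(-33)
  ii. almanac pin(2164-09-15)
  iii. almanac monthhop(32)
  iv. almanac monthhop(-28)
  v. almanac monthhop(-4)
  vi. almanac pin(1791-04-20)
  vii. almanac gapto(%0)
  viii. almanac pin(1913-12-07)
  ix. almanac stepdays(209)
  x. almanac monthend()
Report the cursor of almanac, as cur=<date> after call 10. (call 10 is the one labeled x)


Answer: cur=1914-07-31

Derivation:
~$ almanac monthhop n→-33
= 2179-03-26
~$ almanac pin d→2164-09-15
= 2164-09-15
~$ almanac monthhop n→32
= 2167-05-15
~$ almanac monthhop n→-28
= 2165-01-15
~$ almanac monthhop n→-4
= 2164-09-15
~$ almanac pin d→1791-04-20
= 1791-04-20
~$ almanac gapto d→%0
= 0
~$ almanac pin d→1913-12-07
= 1913-12-07
~$ almanac stepdays n→209
= 1914-07-04
~$ almanac monthend
= 1914-07-31


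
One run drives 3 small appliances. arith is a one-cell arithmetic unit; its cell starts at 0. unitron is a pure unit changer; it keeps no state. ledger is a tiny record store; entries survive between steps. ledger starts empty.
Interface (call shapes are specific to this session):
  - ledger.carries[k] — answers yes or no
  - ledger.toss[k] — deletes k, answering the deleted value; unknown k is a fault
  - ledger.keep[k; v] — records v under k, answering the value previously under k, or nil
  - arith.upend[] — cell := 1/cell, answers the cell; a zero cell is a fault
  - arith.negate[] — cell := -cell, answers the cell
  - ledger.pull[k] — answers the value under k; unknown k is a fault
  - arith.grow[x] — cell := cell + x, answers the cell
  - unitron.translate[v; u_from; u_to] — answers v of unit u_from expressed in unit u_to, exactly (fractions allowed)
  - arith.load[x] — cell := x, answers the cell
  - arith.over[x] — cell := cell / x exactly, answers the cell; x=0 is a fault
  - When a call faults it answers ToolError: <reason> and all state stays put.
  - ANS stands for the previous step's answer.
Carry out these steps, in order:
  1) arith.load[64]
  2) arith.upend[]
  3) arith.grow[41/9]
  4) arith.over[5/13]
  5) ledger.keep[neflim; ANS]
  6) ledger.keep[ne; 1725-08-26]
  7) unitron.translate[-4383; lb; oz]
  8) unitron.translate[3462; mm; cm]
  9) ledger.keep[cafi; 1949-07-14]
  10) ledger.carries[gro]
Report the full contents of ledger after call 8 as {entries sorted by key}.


Answer: {ne=1725-08-26, neflim=34229/2880}

Derivation:
Act: arith.load[x='64']
Obs: 64
Act: arith.upend[]
Obs: 1/64
Act: arith.grow[x='41/9']
Obs: 2633/576
Act: arith.over[x='5/13']
Obs: 34229/2880
Act: ledger.keep[k='neflim'; v='ANS']
Obs: nil
Act: ledger.keep[k='ne'; v='1725-08-26']
Obs: nil
Act: unitron.translate[v='-4383'; u_from='lb'; u_to='oz']
Obs: -70128
Act: unitron.translate[v='3462'; u_from='mm'; u_to='cm']
Obs: 1731/5
Act: ledger.keep[k='cafi'; v='1949-07-14']
Obs: nil
Act: ledger.carries[k='gro']
Obs: no


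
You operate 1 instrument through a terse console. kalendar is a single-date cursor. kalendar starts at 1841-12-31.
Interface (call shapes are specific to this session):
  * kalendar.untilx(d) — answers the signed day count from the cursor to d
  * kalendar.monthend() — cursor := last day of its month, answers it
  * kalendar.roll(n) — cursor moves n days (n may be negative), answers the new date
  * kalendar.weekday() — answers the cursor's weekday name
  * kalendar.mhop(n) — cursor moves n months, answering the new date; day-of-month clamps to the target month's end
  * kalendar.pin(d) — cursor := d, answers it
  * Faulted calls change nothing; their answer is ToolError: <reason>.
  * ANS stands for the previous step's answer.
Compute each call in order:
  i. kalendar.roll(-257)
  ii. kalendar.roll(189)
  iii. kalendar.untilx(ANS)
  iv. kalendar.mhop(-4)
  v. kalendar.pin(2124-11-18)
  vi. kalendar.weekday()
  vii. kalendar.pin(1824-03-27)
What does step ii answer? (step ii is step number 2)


Answer: 1841-10-24

Derivation:
! 1. kalendar.roll(n='-257') => 1841-04-18
! 2. kalendar.roll(n='189') => 1841-10-24
! 3. kalendar.untilx(d='ANS') => 0
! 4. kalendar.mhop(n='-4') => 1841-06-24
! 5. kalendar.pin(d='2124-11-18') => 2124-11-18
! 6. kalendar.weekday() => Saturday
! 7. kalendar.pin(d='1824-03-27') => 1824-03-27


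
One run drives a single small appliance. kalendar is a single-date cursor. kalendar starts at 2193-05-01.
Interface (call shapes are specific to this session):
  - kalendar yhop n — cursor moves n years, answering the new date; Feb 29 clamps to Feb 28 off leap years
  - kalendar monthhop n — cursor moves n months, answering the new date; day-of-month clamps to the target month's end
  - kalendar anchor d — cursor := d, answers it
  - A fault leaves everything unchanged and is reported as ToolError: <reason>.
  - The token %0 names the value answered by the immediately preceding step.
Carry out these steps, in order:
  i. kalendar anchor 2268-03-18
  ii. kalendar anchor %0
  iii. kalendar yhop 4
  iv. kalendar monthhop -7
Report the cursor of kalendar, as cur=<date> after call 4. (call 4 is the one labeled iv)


·→ kalendar anchor(2268-03-18)
·← 2268-03-18
·→ kalendar anchor(%0)
·← 2268-03-18
·→ kalendar yhop(4)
·← 2272-03-18
·→ kalendar monthhop(-7)
·← 2271-08-18

Answer: cur=2271-08-18


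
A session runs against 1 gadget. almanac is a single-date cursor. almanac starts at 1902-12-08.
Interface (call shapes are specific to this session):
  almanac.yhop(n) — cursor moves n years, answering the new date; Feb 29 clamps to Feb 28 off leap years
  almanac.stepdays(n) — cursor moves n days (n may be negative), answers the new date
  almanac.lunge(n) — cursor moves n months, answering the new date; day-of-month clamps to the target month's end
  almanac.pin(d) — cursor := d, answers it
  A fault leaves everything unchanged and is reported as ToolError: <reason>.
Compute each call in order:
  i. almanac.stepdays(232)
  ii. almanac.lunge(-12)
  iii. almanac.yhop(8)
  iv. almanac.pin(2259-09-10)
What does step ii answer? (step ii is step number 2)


Answer: 1902-07-28

Derivation:
-> almanac.stepdays(n: 232)
<- 1903-07-28
-> almanac.lunge(n: -12)
<- 1902-07-28
-> almanac.yhop(n: 8)
<- 1910-07-28
-> almanac.pin(d: 2259-09-10)
<- 2259-09-10


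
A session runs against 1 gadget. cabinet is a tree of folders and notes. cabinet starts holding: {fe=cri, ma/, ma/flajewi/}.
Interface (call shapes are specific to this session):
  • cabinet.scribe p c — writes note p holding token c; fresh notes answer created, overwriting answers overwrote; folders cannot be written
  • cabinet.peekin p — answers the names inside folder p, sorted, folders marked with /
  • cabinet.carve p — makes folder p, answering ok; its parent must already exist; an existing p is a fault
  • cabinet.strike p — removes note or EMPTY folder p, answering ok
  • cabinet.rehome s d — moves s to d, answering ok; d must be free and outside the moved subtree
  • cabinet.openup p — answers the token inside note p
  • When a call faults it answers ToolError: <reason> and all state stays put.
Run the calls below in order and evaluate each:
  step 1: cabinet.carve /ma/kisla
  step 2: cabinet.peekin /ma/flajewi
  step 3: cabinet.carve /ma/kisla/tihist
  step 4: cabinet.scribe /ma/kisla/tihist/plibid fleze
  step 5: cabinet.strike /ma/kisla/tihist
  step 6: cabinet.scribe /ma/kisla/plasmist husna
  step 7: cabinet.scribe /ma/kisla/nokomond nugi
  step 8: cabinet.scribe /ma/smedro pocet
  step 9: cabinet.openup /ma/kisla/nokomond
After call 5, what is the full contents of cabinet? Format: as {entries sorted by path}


Answer: {fe=cri, ma/, ma/flajewi/, ma/kisla/, ma/kisla/tihist/, ma/kisla/tihist/plibid=fleze}

Derivation:
I use cabinet.carve with p: /ma/kisla, → ok.
Next I call cabinet.peekin with p: /ma/flajewi, giving [].
Using cabinet.carve with p: /ma/kisla/tihist: ok.
I call cabinet.scribe with p: /ma/kisla/tihist/plibid, c: fleze, yielding created.
Using cabinet.strike with p: /ma/kisla/tihist: ToolError: not empty.
I run cabinet.scribe with p: /ma/kisla/plasmist, c: husna, which returns created.
Invoking cabinet.scribe with p: /ma/kisla/nokomond, c: nugi, and see created.
I try cabinet.scribe with p: /ma/smedro, c: pocet, → created.
I try cabinet.openup with p: /ma/kisla/nokomond, and get nugi.


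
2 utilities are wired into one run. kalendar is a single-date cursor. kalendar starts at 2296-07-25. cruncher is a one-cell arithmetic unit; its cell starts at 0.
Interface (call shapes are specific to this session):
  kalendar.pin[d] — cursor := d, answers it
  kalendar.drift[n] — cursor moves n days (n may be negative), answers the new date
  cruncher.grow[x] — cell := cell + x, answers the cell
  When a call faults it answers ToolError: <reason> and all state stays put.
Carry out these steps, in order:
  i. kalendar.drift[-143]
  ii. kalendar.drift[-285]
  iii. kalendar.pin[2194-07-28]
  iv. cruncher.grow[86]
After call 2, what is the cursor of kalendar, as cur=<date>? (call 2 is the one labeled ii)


-> drift(n→-143)
<- 2296-03-04
-> drift(n→-285)
<- 2295-05-24
-> pin(d→2194-07-28)
<- 2194-07-28
-> grow(x→86)
<- 86

Answer: cur=2295-05-24


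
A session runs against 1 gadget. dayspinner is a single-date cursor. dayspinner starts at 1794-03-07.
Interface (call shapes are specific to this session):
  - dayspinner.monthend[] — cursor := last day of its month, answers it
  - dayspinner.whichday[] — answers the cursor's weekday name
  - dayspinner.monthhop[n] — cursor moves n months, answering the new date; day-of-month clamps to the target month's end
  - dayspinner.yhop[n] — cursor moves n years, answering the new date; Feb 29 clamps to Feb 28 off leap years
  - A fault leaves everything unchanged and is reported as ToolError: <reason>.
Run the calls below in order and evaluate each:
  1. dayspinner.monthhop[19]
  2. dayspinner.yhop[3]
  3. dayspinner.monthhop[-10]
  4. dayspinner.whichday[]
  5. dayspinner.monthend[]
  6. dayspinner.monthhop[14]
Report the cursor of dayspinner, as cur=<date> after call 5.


Answer: cur=1797-12-31

Derivation:
! 1. dayspinner.monthhop(n→19) == 1795-10-07
! 2. dayspinner.yhop(n→3) == 1798-10-07
! 3. dayspinner.monthhop(n→-10) == 1797-12-07
! 4. dayspinner.whichday() == Thursday
! 5. dayspinner.monthend() == 1797-12-31
! 6. dayspinner.monthhop(n→14) == 1799-02-28


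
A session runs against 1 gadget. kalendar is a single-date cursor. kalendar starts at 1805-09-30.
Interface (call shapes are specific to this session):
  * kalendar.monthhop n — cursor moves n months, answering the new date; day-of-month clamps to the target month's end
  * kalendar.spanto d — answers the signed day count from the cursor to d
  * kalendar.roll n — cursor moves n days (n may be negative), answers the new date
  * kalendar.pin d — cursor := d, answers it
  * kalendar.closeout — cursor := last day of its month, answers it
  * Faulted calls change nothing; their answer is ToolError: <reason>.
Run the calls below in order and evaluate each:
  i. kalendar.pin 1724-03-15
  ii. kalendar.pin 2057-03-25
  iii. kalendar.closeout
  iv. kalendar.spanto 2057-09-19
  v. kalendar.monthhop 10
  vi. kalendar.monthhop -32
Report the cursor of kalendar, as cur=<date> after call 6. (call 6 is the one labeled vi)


Answer: cur=2055-05-31

Derivation:
Calling kalendar.pin passing d: 1724-03-15: 1724-03-15.
Then kalendar.pin passing d: 2057-03-25: 2057-03-25.
Now I run kalendar.closeout(), → 2057-03-31.
I call kalendar.spanto passing d: 2057-09-19, and observe 172.
I invoke kalendar.monthhop passing n: 10, which returns 2058-01-31.
I call kalendar.monthhop passing n: -32, and get 2055-05-31.


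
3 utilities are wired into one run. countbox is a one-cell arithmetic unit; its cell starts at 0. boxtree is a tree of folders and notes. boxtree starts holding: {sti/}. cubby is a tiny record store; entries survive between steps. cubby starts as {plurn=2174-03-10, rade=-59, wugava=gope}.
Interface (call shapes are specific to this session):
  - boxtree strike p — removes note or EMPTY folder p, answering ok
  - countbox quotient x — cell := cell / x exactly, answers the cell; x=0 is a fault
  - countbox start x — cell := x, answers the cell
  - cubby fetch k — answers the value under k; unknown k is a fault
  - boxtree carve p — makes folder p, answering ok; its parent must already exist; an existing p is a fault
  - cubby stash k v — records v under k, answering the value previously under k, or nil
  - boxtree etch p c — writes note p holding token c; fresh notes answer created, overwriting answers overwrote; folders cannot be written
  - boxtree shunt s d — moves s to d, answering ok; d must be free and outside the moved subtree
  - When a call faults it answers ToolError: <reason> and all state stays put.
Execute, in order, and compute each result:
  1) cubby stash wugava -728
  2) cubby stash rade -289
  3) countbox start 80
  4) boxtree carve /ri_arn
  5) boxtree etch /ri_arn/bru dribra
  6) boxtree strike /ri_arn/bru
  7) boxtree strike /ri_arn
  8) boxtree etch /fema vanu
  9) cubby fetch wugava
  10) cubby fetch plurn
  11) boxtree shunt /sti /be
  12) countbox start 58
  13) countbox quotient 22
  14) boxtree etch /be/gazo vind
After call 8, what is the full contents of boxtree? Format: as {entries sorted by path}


Step: cubby stash[wugava; -728]
Result: gope
Step: cubby stash[rade; -289]
Result: -59
Step: countbox start[80]
Result: 80
Step: boxtree carve[/ri_arn]
Result: ok
Step: boxtree etch[/ri_arn/bru; dribra]
Result: created
Step: boxtree strike[/ri_arn/bru]
Result: ok
Step: boxtree strike[/ri_arn]
Result: ok
Step: boxtree etch[/fema; vanu]
Result: created
Step: cubby fetch[wugava]
Result: -728
Step: cubby fetch[plurn]
Result: 2174-03-10
Step: boxtree shunt[/sti; /be]
Result: ok
Step: countbox start[58]
Result: 58
Step: countbox quotient[22]
Result: 29/11
Step: boxtree etch[/be/gazo; vind]
Result: created

Answer: {fema=vanu, sti/}


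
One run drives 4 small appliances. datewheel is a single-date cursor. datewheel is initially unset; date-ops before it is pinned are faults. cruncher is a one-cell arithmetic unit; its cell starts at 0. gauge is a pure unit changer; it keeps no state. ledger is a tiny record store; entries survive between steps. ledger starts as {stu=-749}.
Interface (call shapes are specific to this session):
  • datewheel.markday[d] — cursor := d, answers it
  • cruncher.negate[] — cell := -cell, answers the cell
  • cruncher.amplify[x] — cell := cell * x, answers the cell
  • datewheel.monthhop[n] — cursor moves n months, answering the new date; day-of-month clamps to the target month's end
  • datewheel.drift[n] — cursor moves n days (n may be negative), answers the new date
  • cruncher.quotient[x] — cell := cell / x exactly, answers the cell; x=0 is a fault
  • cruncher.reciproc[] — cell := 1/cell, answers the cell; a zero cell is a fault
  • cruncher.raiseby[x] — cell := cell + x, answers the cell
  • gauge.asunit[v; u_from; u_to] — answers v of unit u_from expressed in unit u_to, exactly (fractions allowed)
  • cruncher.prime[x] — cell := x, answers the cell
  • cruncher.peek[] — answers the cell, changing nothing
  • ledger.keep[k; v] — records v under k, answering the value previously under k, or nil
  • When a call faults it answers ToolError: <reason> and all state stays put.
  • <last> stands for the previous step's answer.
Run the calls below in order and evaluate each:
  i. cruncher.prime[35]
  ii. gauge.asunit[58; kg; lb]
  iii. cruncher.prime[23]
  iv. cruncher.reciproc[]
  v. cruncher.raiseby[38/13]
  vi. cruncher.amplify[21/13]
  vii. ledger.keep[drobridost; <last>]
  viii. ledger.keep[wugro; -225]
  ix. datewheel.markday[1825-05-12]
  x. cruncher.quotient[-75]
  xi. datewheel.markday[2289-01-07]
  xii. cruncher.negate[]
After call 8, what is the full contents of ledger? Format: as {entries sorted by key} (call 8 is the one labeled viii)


Answer: {drobridost=18627/3887, stu=-749, wugro=-225}

Derivation:
→ prime(35)
← 35
→ asunit(58, kg, lb)
← 5800000000/45359237
→ prime(23)
← 23
→ reciproc()
← 1/23
→ raiseby(38/13)
← 887/299
→ amplify(21/13)
← 18627/3887
→ keep(drobridost, <last>)
← nil
→ keep(wugro, -225)
← nil
→ markday(1825-05-12)
← 1825-05-12
→ quotient(-75)
← -6209/97175
→ markday(2289-01-07)
← 2289-01-07
→ negate()
← 6209/97175


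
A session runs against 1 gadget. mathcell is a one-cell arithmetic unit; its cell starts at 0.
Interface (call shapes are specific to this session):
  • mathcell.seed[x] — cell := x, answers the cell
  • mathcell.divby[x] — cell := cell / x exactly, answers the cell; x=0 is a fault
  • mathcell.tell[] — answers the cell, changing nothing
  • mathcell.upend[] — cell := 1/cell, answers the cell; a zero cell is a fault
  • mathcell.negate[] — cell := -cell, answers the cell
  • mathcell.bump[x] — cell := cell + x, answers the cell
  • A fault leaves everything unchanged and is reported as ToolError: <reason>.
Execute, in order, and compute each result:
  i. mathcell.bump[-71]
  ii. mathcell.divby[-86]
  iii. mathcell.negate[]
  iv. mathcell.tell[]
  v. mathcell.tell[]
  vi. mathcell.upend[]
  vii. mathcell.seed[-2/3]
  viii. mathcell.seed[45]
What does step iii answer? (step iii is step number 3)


Answer: -71/86

Derivation:
CALL mathcell.bump[x→-71]
RET  -71
CALL mathcell.divby[x→-86]
RET  71/86
CALL mathcell.negate[]
RET  -71/86
CALL mathcell.tell[]
RET  -71/86
CALL mathcell.tell[]
RET  -71/86
CALL mathcell.upend[]
RET  -86/71
CALL mathcell.seed[x→-2/3]
RET  -2/3
CALL mathcell.seed[x→45]
RET  45


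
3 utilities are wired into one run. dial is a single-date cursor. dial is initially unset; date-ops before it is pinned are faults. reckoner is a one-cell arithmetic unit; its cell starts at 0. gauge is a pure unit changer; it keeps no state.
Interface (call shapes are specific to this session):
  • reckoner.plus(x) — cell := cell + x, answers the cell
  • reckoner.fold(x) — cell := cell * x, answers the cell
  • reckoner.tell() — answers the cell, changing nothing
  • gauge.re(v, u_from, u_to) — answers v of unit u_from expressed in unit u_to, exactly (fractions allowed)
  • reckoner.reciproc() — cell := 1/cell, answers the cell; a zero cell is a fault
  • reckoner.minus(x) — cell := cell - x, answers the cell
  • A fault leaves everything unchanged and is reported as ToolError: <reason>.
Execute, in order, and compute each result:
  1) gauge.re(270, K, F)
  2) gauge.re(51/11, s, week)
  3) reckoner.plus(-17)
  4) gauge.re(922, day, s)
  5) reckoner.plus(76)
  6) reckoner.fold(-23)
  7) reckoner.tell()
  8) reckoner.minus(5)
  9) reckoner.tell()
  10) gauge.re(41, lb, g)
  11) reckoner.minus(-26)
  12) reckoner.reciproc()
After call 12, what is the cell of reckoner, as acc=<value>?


Answer: acc=-1/1336

Derivation:
Step: gauge.re[270; K; F]
Result: 2633/100
Step: gauge.re[51/11; s; week]
Result: 17/2217600
Step: reckoner.plus[-17]
Result: -17
Step: gauge.re[922; day; s]
Result: 79660800
Step: reckoner.plus[76]
Result: 59
Step: reckoner.fold[-23]
Result: -1357
Step: reckoner.tell[]
Result: -1357
Step: reckoner.minus[5]
Result: -1362
Step: reckoner.tell[]
Result: -1362
Step: gauge.re[41; lb; g]
Result: 1859728717/100000
Step: reckoner.minus[-26]
Result: -1336
Step: reckoner.reciproc[]
Result: -1/1336


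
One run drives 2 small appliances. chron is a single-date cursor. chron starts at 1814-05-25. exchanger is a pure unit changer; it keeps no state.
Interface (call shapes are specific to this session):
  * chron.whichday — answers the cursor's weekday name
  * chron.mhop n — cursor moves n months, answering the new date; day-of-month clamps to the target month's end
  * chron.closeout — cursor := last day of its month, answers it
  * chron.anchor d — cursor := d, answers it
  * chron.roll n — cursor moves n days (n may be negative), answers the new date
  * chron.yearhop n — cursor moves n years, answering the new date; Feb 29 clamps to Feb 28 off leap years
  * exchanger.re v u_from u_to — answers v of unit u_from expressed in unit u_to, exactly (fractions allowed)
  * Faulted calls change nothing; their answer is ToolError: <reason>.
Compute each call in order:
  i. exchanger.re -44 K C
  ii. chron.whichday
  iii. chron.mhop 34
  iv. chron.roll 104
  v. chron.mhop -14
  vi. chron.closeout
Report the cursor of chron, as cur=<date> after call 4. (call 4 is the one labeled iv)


==> exchanger.re(v: -44, u_from: K, u_to: C)
<== -6343/20
==> chron.whichday()
<== Wednesday
==> chron.mhop(n: 34)
<== 1817-03-25
==> chron.roll(n: 104)
<== 1817-07-07
==> chron.mhop(n: -14)
<== 1816-05-07
==> chron.closeout()
<== 1816-05-31

Answer: cur=1817-07-07


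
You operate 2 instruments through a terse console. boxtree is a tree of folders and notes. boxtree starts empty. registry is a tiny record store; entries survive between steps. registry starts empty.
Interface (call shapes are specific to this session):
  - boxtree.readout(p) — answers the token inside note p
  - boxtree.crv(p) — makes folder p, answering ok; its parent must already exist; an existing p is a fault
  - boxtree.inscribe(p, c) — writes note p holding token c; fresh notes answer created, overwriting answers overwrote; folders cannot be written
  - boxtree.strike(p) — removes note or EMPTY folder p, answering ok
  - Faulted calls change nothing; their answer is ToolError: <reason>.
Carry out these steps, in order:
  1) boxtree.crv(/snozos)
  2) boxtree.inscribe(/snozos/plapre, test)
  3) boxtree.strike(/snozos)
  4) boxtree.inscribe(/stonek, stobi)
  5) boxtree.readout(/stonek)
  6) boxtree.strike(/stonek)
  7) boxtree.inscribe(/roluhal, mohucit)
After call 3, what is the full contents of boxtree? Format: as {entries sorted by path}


Answer: {snozos/, snozos/plapre=test}

Derivation:
>> boxtree.crv(p='/snozos')
<< ok
>> boxtree.inscribe(p='/snozos/plapre', c='test')
<< created
>> boxtree.strike(p='/snozos')
<< ToolError: not empty
>> boxtree.inscribe(p='/stonek', c='stobi')
<< created
>> boxtree.readout(p='/stonek')
<< stobi
>> boxtree.strike(p='/stonek')
<< ok
>> boxtree.inscribe(p='/roluhal', c='mohucit')
<< created


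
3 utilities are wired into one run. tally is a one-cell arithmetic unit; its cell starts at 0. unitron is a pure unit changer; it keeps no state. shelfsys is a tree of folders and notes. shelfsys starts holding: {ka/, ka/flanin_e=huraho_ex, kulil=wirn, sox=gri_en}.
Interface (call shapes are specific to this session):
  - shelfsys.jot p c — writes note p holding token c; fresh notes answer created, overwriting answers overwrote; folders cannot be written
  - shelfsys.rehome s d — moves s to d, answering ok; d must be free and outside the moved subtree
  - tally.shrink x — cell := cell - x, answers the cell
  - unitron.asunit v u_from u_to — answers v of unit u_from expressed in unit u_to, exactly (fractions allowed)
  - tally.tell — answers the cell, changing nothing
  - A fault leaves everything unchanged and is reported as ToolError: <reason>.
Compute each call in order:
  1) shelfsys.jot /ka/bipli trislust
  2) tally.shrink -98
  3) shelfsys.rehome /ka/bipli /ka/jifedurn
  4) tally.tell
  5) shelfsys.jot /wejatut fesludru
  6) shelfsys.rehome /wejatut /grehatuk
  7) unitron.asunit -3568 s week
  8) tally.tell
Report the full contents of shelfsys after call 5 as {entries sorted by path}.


>> shelfsys.jot(p='/ka/bipli', c='trislust')
<< created
>> tally.shrink(x='-98')
<< 98
>> shelfsys.rehome(s='/ka/bipli', d='/ka/jifedurn')
<< ok
>> tally.tell()
<< 98
>> shelfsys.jot(p='/wejatut', c='fesludru')
<< created
>> shelfsys.rehome(s='/wejatut', d='/grehatuk')
<< ok
>> unitron.asunit(v='-3568', u_from='s', u_to='week')
<< -223/37800
>> tally.tell()
<< 98

Answer: {ka/, ka/flanin_e=huraho_ex, ka/jifedurn=trislust, kulil=wirn, sox=gri_en, wejatut=fesludru}
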